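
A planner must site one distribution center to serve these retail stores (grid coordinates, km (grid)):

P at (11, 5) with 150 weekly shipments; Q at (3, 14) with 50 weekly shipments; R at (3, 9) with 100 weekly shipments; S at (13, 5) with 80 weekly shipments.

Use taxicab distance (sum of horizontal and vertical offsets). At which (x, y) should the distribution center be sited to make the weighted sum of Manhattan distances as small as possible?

(11, 5)

Manhattan distance separates: Σwᵢ(|x−xᵢ|+|y−yᵢ|) = Σwᵢ|x−xᵢ| + Σwᵢ|y−yᵢ|, so x and y are optimised independently as 1-D weighted medians.
Total weight W = 380; half = 190.
x-coordinate, sorted with cumulative weight:
  x=3 (Q, w=50) cum 50
  x=3 (R, w=100) cum 150
  x=11 (P, w=150) cum 300  ← median
  x=13 (S, w=80) cum 380
⇒ x* = 11
y-coordinate, sorted with cumulative weight:
  y=5 (P, w=150) cum 150
  y=5 (S, w=80) cum 230  ← median
  y=9 (R, w=100) cum 330
  y=14 (Q, w=50) cum 380
⇒ y* = 5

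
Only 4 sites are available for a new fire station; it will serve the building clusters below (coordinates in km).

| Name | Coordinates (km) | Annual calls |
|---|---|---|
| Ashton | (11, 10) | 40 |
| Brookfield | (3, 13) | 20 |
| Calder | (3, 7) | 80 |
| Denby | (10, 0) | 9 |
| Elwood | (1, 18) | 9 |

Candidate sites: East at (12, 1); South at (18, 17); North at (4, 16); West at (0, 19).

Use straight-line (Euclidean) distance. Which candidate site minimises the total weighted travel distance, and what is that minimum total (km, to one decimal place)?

North, total 1342.7 km

Total weighted distance at each candidate:
  East (12, 1): total = 1729.9
  South (18, 17): total = 2471.0
  North (4, 16): total = 1342.7
  West (0, 19): total = 1898.2
Minimum is at North with total 1342.7 km.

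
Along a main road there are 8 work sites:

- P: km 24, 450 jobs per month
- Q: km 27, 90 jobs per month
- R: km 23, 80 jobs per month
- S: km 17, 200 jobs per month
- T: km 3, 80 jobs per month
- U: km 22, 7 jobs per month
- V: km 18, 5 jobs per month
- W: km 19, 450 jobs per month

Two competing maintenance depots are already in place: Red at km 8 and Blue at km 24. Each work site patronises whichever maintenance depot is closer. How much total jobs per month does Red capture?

The indifferent point is the midpoint (8+24)/2 = 16; work sites left of it (closer to Red at 8) go to Red, those right go to Blue.
  T at 3 (w=80) → Red
  S at 17 (w=200) → Blue
  V at 18 (w=5) → Blue
  W at 19 (w=450) → Blue
  U at 22 (w=7) → Blue
  R at 23 (w=80) → Blue
  P at 24 (w=450) → Blue
  Q at 27 (w=90) → Blue
Red captures 80; Blue captures 1282.

80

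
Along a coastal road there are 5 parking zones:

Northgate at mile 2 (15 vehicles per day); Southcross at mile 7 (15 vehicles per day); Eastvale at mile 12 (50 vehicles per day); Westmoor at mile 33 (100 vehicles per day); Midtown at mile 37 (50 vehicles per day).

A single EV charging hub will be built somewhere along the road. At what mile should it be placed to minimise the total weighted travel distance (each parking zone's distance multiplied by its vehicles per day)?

x = 33

For a sum of weighted absolute distances on a line, the optimum is the weighted median (not the mean). Total weight W = 230; half-weight = 115.
Sort by position and accumulate weight:
  mile 2 (Northgate, w=15) → cum 15
  mile 7 (Southcross, w=15) → cum 30
  mile 12 (Eastvale, w=50) → cum 80
  mile 33 (Westmoor, w=100) → cum 180  ≥ 115 → median here
  mile 37 (Midtown, w=50) → cum 230
Optimal location: mile 33.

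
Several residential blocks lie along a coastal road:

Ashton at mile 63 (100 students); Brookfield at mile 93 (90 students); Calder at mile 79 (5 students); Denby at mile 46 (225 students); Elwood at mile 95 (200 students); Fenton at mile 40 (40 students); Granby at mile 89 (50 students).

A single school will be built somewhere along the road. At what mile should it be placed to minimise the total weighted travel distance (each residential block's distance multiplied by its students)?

For a sum of weighted absolute distances on a line, the optimum is the weighted median (not the mean). Total weight W = 710; half-weight = 355.
Sort by position and accumulate weight:
  mile 40 (Fenton, w=40) → cum 40
  mile 46 (Denby, w=225) → cum 265
  mile 63 (Ashton, w=100) → cum 365  ≥ 355 → median here
  mile 79 (Calder, w=5) → cum 370
  mile 89 (Granby, w=50) → cum 420
  mile 93 (Brookfield, w=90) → cum 510
  mile 95 (Elwood, w=200) → cum 710
Optimal location: mile 63.

x = 63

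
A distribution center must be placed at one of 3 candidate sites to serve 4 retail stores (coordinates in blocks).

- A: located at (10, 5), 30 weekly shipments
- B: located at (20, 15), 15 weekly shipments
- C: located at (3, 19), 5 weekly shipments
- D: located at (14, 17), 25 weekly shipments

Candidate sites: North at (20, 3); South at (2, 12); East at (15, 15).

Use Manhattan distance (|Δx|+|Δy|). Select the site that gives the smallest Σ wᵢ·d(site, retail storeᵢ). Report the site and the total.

East, total 680 blocks

Total weighted distance at each candidate:
  North (20, 3): total = 1205
  South (2, 12): total = 1230
  East (15, 15): total = 680
Minimum is at East with total 680 blocks.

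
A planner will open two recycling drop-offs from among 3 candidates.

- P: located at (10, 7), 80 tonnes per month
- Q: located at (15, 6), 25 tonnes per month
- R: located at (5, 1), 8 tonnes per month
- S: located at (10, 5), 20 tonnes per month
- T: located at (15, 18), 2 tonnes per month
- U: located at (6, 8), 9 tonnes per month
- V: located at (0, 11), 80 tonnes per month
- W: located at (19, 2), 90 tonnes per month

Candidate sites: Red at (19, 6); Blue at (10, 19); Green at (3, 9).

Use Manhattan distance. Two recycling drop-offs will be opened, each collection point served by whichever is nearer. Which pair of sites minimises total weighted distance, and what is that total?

{Red, Green}, total 1928

Evaluate every pair (each demand assigned to the nearer of the two):
  {Red, Green}: total = 1928
  {Red, Blue}: total = 3199
  {Blue, Green}: total = 3913
Best pair: {Red, Green} with total 1928.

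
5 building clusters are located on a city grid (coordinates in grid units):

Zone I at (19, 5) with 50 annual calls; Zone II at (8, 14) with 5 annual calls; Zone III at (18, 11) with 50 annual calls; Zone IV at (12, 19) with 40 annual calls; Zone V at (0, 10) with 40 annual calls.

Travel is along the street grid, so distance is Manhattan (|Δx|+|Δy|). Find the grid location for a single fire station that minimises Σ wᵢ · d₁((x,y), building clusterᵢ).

(18, 11)

Manhattan distance separates: Σwᵢ(|x−xᵢ|+|y−yᵢ|) = Σwᵢ|x−xᵢ| + Σwᵢ|y−yᵢ|, so x and y are optimised independently as 1-D weighted medians.
Total weight W = 185; half = 92.5.
x-coordinate, sorted with cumulative weight:
  x=0 (Zone V, w=40) cum 40
  x=8 (Zone II, w=5) cum 45
  x=12 (Zone IV, w=40) cum 85
  x=18 (Zone III, w=50) cum 135  ← median
  x=19 (Zone I, w=50) cum 185
⇒ x* = 18
y-coordinate, sorted with cumulative weight:
  y=5 (Zone I, w=50) cum 50
  y=10 (Zone V, w=40) cum 90
  y=11 (Zone III, w=50) cum 140  ← median
  y=14 (Zone II, w=5) cum 145
  y=19 (Zone IV, w=40) cum 185
⇒ y* = 11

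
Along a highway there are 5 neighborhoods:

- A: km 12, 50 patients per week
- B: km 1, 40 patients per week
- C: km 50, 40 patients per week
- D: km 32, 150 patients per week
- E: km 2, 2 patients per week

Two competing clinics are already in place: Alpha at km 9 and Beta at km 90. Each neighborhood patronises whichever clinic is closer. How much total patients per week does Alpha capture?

242

The indifferent point is the midpoint (9+90)/2 = 49.5; neighborhoods left of it (closer to Alpha at 9) go to Alpha, those right go to Beta.
  B at 1 (w=40) → Alpha
  E at 2 (w=2) → Alpha
  A at 12 (w=50) → Alpha
  D at 32 (w=150) → Alpha
  C at 50 (w=40) → Beta
Alpha captures 242; Beta captures 40.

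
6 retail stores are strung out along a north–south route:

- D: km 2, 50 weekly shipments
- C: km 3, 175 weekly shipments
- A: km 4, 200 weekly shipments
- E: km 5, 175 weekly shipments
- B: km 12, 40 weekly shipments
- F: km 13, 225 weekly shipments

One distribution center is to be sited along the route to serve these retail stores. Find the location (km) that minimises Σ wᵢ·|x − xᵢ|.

x = 5

For a sum of weighted absolute distances on a line, the optimum is the weighted median (not the mean). Total weight W = 865; half-weight = 432.5.
Sort by position and accumulate weight:
  km 2 (D, w=50) → cum 50
  km 3 (C, w=175) → cum 225
  km 4 (A, w=200) → cum 425
  km 5 (E, w=175) → cum 600  ≥ 432.5 → median here
  km 12 (B, w=40) → cum 640
  km 13 (F, w=225) → cum 865
Optimal location: km 5.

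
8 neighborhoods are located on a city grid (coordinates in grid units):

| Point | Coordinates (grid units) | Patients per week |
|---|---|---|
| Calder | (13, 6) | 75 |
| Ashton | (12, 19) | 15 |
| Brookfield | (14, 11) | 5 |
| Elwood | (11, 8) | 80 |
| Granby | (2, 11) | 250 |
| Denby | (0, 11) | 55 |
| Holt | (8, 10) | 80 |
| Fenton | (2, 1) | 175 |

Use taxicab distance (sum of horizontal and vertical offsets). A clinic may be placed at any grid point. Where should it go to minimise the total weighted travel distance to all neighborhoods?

(2, 10)

Manhattan distance separates: Σwᵢ(|x−xᵢ|+|y−yᵢ|) = Σwᵢ|x−xᵢ| + Σwᵢ|y−yᵢ|, so x and y are optimised independently as 1-D weighted medians.
Total weight W = 735; half = 367.5.
x-coordinate, sorted with cumulative weight:
  x=0 (Denby, w=55) cum 55
  x=2 (Granby, w=250) cum 305
  x=2 (Fenton, w=175) cum 480  ← median
  x=8 (Holt, w=80) cum 560
  x=11 (Elwood, w=80) cum 640
  x=12 (Ashton, w=15) cum 655
  x=13 (Calder, w=75) cum 730
  x=14 (Brookfield, w=5) cum 735
⇒ x* = 2
y-coordinate, sorted with cumulative weight:
  y=1 (Fenton, w=175) cum 175
  y=6 (Calder, w=75) cum 250
  y=8 (Elwood, w=80) cum 330
  y=10 (Holt, w=80) cum 410  ← median
  y=11 (Brookfield, w=5) cum 415
  y=11 (Granby, w=250) cum 665
  y=11 (Denby, w=55) cum 720
  y=19 (Ashton, w=15) cum 735
⇒ y* = 10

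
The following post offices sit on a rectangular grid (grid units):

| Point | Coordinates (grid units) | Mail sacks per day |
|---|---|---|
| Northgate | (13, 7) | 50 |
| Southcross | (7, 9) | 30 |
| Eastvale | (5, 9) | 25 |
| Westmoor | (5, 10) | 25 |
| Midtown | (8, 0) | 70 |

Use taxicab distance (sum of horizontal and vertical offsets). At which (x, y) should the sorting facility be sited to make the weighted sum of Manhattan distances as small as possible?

(8, 7)

Manhattan distance separates: Σwᵢ(|x−xᵢ|+|y−yᵢ|) = Σwᵢ|x−xᵢ| + Σwᵢ|y−yᵢ|, so x and y are optimised independently as 1-D weighted medians.
Total weight W = 200; half = 100.
x-coordinate, sorted with cumulative weight:
  x=5 (Eastvale, w=25) cum 25
  x=5 (Westmoor, w=25) cum 50
  x=7 (Southcross, w=30) cum 80
  x=8 (Midtown, w=70) cum 150  ← median
  x=13 (Northgate, w=50) cum 200
⇒ x* = 8
y-coordinate, sorted with cumulative weight:
  y=0 (Midtown, w=70) cum 70
  y=7 (Northgate, w=50) cum 120  ← median
  y=9 (Southcross, w=30) cum 150
  y=9 (Eastvale, w=25) cum 175
  y=10 (Westmoor, w=25) cum 200
⇒ y* = 7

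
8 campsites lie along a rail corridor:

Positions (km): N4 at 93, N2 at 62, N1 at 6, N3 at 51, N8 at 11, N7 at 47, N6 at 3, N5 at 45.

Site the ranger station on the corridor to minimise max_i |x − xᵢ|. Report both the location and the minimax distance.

location 48, max distance 45

The 1-center on a line is the midpoint of the two extreme points: leftmost at 3, rightmost at 93.
Optimal location = (3 + 93)/2 = 48; maximum distance = (93 − 3)/2 = 45.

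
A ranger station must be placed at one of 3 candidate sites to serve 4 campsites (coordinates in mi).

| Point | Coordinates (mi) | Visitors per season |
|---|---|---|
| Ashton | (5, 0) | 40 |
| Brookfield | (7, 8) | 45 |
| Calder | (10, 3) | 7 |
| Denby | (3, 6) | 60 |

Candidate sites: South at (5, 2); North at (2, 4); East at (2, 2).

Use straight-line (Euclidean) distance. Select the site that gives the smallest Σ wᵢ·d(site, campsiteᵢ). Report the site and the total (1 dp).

South, total 668.6 mi

Total weighted distance at each candidate:
  South (5, 2): total = 668.6
  North (2, 4): total = 678.7
  East (2, 2): total = 799.5
Minimum is at South with total 668.6 mi.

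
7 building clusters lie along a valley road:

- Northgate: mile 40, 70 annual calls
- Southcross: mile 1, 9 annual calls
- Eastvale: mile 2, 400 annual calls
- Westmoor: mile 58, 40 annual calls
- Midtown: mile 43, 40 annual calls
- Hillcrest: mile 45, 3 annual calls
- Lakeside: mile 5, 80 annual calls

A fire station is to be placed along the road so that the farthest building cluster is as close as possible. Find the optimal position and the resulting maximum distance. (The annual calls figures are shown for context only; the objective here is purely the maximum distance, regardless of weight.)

The 1-center on a line is the midpoint of the two extreme points: leftmost at 1, rightmost at 58.
Optimal location = (1 + 58)/2 = 29.5; maximum distance = (58 − 1)/2 = 28.5.

location 29.5, max distance 28.5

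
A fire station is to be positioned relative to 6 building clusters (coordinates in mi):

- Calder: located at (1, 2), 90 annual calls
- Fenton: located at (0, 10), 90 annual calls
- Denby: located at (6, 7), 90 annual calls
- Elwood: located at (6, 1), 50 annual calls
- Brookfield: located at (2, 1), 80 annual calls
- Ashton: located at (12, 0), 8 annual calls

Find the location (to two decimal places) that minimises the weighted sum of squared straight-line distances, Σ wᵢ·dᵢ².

The minimiser of Σwᵢ‖p−pᵢ‖² is the weighted centroid p* = (Σwᵢpᵢ)/(Σwᵢ).
Σwᵢ = 408.
Σwᵢxᵢ = 90·1 + 90·0 + 90·6 + 50·6 + 80·2 + 8·12 = 1186.
Σwᵢyᵢ = 90·2 + 90·10 + 90·7 + 50·1 + 80·1 + 8·0 = 1840.
x* = 1186/408 = 2.91, y* = 1840/408 = 4.51.

(2.91, 4.51)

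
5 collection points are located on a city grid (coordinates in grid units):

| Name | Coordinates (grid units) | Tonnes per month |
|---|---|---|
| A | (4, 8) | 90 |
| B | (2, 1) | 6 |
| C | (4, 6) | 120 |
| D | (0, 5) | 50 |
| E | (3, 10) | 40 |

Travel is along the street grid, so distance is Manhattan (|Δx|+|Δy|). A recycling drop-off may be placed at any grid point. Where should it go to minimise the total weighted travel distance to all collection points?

Manhattan distance separates: Σwᵢ(|x−xᵢ|+|y−yᵢ|) = Σwᵢ|x−xᵢ| + Σwᵢ|y−yᵢ|, so x and y are optimised independently as 1-D weighted medians.
Total weight W = 306; half = 153.
x-coordinate, sorted with cumulative weight:
  x=0 (D, w=50) cum 50
  x=2 (B, w=6) cum 56
  x=3 (E, w=40) cum 96
  x=4 (A, w=90) cum 186  ← median
  x=4 (C, w=120) cum 306
⇒ x* = 4
y-coordinate, sorted with cumulative weight:
  y=1 (B, w=6) cum 6
  y=5 (D, w=50) cum 56
  y=6 (C, w=120) cum 176  ← median
  y=8 (A, w=90) cum 266
  y=10 (E, w=40) cum 306
⇒ y* = 6

(4, 6)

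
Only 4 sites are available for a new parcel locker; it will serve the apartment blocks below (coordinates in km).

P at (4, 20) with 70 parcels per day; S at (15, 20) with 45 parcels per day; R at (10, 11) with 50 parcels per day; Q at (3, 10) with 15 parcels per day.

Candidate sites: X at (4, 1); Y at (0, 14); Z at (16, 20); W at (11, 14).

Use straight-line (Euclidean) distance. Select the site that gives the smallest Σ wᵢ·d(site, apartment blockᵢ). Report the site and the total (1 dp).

Total weighted distance at each candidate:
  X (4, 1): total = 3036.9
  Y (0, 14): total = 1828.8
  Z (16, 20): total = 1671.9
  W (11, 14): total = 1262.1
Minimum is at W with total 1262.1 km.

W, total 1262.1 km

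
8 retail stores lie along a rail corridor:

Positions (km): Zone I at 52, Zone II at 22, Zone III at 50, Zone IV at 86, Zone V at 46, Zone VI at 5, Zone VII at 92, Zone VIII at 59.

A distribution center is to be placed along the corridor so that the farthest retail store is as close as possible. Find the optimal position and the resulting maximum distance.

location 48.5, max distance 43.5

The 1-center on a line is the midpoint of the two extreme points: leftmost at 5, rightmost at 92.
Optimal location = (5 + 92)/2 = 48.5; maximum distance = (92 − 5)/2 = 43.5.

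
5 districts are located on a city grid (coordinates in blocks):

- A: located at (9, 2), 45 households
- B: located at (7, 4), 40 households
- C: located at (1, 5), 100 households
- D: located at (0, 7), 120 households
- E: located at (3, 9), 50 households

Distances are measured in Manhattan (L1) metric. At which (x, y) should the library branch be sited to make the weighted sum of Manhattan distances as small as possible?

(1, 5)

Manhattan distance separates: Σwᵢ(|x−xᵢ|+|y−yᵢ|) = Σwᵢ|x−xᵢ| + Σwᵢ|y−yᵢ|, so x and y are optimised independently as 1-D weighted medians.
Total weight W = 355; half = 177.5.
x-coordinate, sorted with cumulative weight:
  x=0 (D, w=120) cum 120
  x=1 (C, w=100) cum 220  ← median
  x=3 (E, w=50) cum 270
  x=7 (B, w=40) cum 310
  x=9 (A, w=45) cum 355
⇒ x* = 1
y-coordinate, sorted with cumulative weight:
  y=2 (A, w=45) cum 45
  y=4 (B, w=40) cum 85
  y=5 (C, w=100) cum 185  ← median
  y=7 (D, w=120) cum 305
  y=9 (E, w=50) cum 355
⇒ y* = 5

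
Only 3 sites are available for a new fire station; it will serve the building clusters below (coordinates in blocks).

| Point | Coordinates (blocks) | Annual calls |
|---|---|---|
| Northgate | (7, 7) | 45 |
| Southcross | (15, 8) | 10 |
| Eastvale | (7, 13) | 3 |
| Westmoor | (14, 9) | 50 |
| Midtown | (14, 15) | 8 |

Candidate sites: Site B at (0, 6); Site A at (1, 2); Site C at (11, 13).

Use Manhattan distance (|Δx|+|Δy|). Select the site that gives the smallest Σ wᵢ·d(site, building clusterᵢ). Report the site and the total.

Site C, total 942 blocks

Total weighted distance at each candidate:
  Site B (0, 6): total = 1606
  Site A (1, 2): total = 1954
  Site C (11, 13): total = 942
Minimum is at Site C with total 942 blocks.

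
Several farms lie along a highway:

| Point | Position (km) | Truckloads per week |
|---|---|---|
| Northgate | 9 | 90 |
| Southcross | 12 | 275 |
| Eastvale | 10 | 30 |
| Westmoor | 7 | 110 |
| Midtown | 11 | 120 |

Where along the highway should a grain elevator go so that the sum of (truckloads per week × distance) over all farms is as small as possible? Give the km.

For a sum of weighted absolute distances on a line, the optimum is the weighted median (not the mean). Total weight W = 625; half-weight = 312.5.
Sort by position and accumulate weight:
  km 7 (Westmoor, w=110) → cum 110
  km 9 (Northgate, w=90) → cum 200
  km 10 (Eastvale, w=30) → cum 230
  km 11 (Midtown, w=120) → cum 350  ≥ 312.5 → median here
  km 12 (Southcross, w=275) → cum 625
Optimal location: km 11.

x = 11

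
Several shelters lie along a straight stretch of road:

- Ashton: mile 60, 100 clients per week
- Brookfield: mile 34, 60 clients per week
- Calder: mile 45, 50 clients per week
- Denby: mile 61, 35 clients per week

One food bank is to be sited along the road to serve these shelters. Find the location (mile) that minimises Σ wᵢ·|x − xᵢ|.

For a sum of weighted absolute distances on a line, the optimum is the weighted median (not the mean). Total weight W = 245; half-weight = 122.5.
Sort by position and accumulate weight:
  mile 34 (Brookfield, w=60) → cum 60
  mile 45 (Calder, w=50) → cum 110
  mile 60 (Ashton, w=100) → cum 210  ≥ 122.5 → median here
  mile 61 (Denby, w=35) → cum 245
Optimal location: mile 60.

x = 60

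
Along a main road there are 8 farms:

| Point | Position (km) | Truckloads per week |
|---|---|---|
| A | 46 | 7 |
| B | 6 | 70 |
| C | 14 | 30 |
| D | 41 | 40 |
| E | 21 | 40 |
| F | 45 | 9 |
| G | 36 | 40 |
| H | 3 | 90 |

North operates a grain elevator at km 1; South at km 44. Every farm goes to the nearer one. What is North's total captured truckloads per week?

The indifferent point is the midpoint (1+44)/2 = 22.5; farms left of it (closer to North at 1) go to North, those right go to South.
  H at 3 (w=90) → North
  B at 6 (w=70) → North
  C at 14 (w=30) → North
  E at 21 (w=40) → North
  G at 36 (w=40) → South
  D at 41 (w=40) → South
  F at 45 (w=9) → South
  A at 46 (w=7) → South
North captures 230; South captures 96.

230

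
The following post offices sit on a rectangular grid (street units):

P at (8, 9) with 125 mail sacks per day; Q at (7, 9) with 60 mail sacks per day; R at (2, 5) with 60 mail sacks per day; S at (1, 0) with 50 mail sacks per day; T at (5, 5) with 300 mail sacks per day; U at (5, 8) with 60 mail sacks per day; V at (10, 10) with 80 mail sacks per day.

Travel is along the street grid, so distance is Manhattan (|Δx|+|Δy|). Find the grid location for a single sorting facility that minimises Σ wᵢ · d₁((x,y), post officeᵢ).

Manhattan distance separates: Σwᵢ(|x−xᵢ|+|y−yᵢ|) = Σwᵢ|x−xᵢ| + Σwᵢ|y−yᵢ|, so x and y are optimised independently as 1-D weighted medians.
Total weight W = 735; half = 367.5.
x-coordinate, sorted with cumulative weight:
  x=1 (S, w=50) cum 50
  x=2 (R, w=60) cum 110
  x=5 (T, w=300) cum 410  ← median
  x=5 (U, w=60) cum 470
  x=7 (Q, w=60) cum 530
  x=8 (P, w=125) cum 655
  x=10 (V, w=80) cum 735
⇒ x* = 5
y-coordinate, sorted with cumulative weight:
  y=0 (S, w=50) cum 50
  y=5 (R, w=60) cum 110
  y=5 (T, w=300) cum 410  ← median
  y=8 (U, w=60) cum 470
  y=9 (P, w=125) cum 595
  y=9 (Q, w=60) cum 655
  y=10 (V, w=80) cum 735
⇒ y* = 5

(5, 5)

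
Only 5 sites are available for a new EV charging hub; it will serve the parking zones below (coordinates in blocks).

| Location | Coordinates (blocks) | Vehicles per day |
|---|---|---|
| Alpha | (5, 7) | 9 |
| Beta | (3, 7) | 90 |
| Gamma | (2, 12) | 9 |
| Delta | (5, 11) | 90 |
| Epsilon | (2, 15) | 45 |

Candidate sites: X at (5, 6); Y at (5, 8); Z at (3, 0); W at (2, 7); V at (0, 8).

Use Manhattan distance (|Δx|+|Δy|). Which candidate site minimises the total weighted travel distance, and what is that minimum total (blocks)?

Total weighted distance at each candidate:
  X (5, 6): total = 1350
  Y (5, 8): total = 1062
  Z (3, 0): total = 2718
  W (2, 7): total = 1152
  V (0, 8): total = 1593
Minimum is at Y with total 1062 blocks.

Y, total 1062 blocks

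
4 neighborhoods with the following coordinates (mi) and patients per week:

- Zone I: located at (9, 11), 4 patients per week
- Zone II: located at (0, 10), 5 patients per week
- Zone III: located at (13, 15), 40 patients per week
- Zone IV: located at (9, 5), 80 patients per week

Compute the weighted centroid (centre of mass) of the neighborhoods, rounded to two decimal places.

The minimiser of Σwᵢ‖p−pᵢ‖² is the weighted centroid p* = (Σwᵢpᵢ)/(Σwᵢ).
Σwᵢ = 129.
Σwᵢxᵢ = 4·9 + 5·0 + 40·13 + 80·9 = 1276.
Σwᵢyᵢ = 4·11 + 5·10 + 40·15 + 80·5 = 1094.
x* = 1276/129 = 9.89, y* = 1094/129 = 8.48.

(9.89, 8.48)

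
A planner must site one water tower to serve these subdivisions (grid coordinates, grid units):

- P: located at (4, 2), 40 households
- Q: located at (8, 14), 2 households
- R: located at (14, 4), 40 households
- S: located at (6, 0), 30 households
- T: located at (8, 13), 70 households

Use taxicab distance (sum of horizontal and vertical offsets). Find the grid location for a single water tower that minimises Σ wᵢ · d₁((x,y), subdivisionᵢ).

(8, 4)

Manhattan distance separates: Σwᵢ(|x−xᵢ|+|y−yᵢ|) = Σwᵢ|x−xᵢ| + Σwᵢ|y−yᵢ|, so x and y are optimised independently as 1-D weighted medians.
Total weight W = 182; half = 91.
x-coordinate, sorted with cumulative weight:
  x=4 (P, w=40) cum 40
  x=6 (S, w=30) cum 70
  x=8 (Q, w=2) cum 72
  x=8 (T, w=70) cum 142  ← median
  x=14 (R, w=40) cum 182
⇒ x* = 8
y-coordinate, sorted with cumulative weight:
  y=0 (S, w=30) cum 30
  y=2 (P, w=40) cum 70
  y=4 (R, w=40) cum 110  ← median
  y=13 (T, w=70) cum 180
  y=14 (Q, w=2) cum 182
⇒ y* = 4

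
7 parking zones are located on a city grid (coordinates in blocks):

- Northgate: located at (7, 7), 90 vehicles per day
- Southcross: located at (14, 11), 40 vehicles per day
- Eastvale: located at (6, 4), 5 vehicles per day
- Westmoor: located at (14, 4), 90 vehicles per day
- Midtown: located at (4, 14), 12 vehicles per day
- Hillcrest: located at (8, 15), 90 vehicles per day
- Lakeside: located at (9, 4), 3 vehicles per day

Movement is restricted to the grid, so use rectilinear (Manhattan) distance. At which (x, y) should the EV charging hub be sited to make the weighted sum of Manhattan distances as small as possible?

(8, 7)

Manhattan distance separates: Σwᵢ(|x−xᵢ|+|y−yᵢ|) = Σwᵢ|x−xᵢ| + Σwᵢ|y−yᵢ|, so x and y are optimised independently as 1-D weighted medians.
Total weight W = 330; half = 165.
x-coordinate, sorted with cumulative weight:
  x=4 (Midtown, w=12) cum 12
  x=6 (Eastvale, w=5) cum 17
  x=7 (Northgate, w=90) cum 107
  x=8 (Hillcrest, w=90) cum 197  ← median
  x=9 (Lakeside, w=3) cum 200
  x=14 (Southcross, w=40) cum 240
  x=14 (Westmoor, w=90) cum 330
⇒ x* = 8
y-coordinate, sorted with cumulative weight:
  y=4 (Eastvale, w=5) cum 5
  y=4 (Westmoor, w=90) cum 95
  y=4 (Lakeside, w=3) cum 98
  y=7 (Northgate, w=90) cum 188  ← median
  y=11 (Southcross, w=40) cum 228
  y=14 (Midtown, w=12) cum 240
  y=15 (Hillcrest, w=90) cum 330
⇒ y* = 7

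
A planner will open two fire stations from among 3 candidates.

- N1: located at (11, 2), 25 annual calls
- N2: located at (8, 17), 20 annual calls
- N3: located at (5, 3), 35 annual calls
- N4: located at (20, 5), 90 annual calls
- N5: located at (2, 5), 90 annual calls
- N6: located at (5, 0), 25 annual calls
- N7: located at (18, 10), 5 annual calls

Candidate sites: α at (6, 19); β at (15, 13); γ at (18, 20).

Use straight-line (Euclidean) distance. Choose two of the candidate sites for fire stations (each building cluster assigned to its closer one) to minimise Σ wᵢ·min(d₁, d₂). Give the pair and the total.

{α, β}, total 3434.9

Evaluate every pair (each demand assigned to the nearer of the two):
  {α, β}: total = 3434.9
  {β, γ}: total = 3602.9
  {α, γ}: total = 4258.7
Best pair: {α, β} with total 3434.9.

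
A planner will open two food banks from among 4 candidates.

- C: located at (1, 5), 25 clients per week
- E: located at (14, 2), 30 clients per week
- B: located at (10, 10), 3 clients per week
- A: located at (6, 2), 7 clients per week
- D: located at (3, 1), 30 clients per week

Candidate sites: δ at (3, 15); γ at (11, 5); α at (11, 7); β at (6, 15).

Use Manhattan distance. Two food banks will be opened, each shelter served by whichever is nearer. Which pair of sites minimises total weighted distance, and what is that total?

{γ, α}, total 858

Evaluate every pair (each demand assigned to the nearer of the two):
  {γ, α}: total = 858
  {δ, γ}: total = 864
  {γ, β}: total = 864
  {δ, α}: total = 1042
  {α, β}: total = 1042
  {δ, β}: total = 1468
Best pair: {γ, α} with total 858.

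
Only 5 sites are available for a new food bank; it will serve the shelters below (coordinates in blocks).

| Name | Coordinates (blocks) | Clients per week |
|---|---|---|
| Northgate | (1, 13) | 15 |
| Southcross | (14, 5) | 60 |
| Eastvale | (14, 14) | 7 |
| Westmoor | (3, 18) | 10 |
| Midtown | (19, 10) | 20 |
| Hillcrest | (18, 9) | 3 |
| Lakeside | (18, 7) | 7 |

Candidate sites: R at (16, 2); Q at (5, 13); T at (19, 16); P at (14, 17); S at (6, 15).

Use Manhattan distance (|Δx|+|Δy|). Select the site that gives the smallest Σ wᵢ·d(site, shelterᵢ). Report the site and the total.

R, total 1374 blocks

Total weighted distance at each candidate:
  R (16, 2): total = 1374
  Q (5, 13): total = 1744
  T (19, 16): total = 1718
  P (14, 17): total = 1490
  S (6, 15): total = 1862
Minimum is at R with total 1374 blocks.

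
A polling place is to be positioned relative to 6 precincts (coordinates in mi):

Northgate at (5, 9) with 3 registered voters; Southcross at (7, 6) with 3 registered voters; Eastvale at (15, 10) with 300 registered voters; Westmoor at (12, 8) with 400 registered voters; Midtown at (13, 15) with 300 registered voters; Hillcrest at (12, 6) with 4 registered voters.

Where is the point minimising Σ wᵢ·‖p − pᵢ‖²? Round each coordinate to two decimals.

The minimiser of Σwᵢ‖p−pᵢ‖² is the weighted centroid p* = (Σwᵢpᵢ)/(Σwᵢ).
Σwᵢ = 1010.
Σwᵢxᵢ = 3·5 + 3·7 + 300·15 + 400·12 + 300·13 + 4·12 = 13284.
Σwᵢyᵢ = 3·9 + 3·6 + 300·10 + 400·8 + 300·15 + 4·6 = 10769.
x* = 13284/1010 = 13.15, y* = 10769/1010 = 10.66.

(13.15, 10.66)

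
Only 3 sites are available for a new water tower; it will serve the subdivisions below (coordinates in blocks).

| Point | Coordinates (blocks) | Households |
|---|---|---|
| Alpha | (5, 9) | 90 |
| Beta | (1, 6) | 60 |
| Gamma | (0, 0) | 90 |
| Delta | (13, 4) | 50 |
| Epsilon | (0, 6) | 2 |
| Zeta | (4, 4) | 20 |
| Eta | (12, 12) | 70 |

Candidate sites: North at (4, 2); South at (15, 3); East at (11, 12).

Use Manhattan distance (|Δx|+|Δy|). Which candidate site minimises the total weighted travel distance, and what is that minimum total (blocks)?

Total weighted distance at each candidate:
  North (4, 2): total = 3546
  South (15, 3): total = 5346
  East (11, 12): total = 4744
Minimum is at North with total 3546 blocks.

North, total 3546 blocks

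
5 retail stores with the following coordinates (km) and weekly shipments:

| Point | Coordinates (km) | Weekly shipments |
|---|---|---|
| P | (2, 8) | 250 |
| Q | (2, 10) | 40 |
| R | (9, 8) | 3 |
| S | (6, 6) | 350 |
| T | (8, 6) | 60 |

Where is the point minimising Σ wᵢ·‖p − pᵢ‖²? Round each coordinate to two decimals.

(4.53, 6.95)

The minimiser of Σwᵢ‖p−pᵢ‖² is the weighted centroid p* = (Σwᵢpᵢ)/(Σwᵢ).
Σwᵢ = 703.
Σwᵢxᵢ = 250·2 + 40·2 + 3·9 + 350·6 + 60·8 = 3187.
Σwᵢyᵢ = 250·8 + 40·10 + 3·8 + 350·6 + 60·6 = 4884.
x* = 3187/703 = 4.53, y* = 4884/703 = 6.95.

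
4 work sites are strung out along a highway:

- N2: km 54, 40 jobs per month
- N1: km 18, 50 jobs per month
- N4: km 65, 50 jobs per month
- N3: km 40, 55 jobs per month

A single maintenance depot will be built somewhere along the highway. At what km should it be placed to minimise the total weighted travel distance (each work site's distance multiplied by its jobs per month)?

For a sum of weighted absolute distances on a line, the optimum is the weighted median (not the mean). Total weight W = 195; half-weight = 97.5.
Sort by position and accumulate weight:
  km 18 (N1, w=50) → cum 50
  km 40 (N3, w=55) → cum 105  ≥ 97.5 → median here
  km 54 (N2, w=40) → cum 145
  km 65 (N4, w=50) → cum 195
Optimal location: km 40.

x = 40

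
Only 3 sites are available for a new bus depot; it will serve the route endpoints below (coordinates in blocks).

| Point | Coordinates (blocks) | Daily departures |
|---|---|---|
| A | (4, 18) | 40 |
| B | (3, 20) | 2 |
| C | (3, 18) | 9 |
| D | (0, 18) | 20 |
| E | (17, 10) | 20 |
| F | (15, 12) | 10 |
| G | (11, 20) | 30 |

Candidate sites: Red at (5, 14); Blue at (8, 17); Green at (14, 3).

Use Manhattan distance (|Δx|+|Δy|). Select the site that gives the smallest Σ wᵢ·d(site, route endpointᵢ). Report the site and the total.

Total weighted distance at each candidate:
  Red (5, 14): total = 1250
  Blue (8, 17): total = 1070
  Green (14, 3): total = 2770
Minimum is at Blue with total 1070 blocks.

Blue, total 1070 blocks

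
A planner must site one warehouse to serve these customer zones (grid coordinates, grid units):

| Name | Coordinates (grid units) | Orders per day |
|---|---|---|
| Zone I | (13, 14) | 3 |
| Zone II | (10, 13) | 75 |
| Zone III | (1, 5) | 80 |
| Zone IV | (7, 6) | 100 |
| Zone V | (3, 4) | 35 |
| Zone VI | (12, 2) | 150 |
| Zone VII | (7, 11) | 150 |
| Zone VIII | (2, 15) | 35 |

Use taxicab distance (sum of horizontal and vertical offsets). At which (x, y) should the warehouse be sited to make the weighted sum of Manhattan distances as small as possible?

Manhattan distance separates: Σwᵢ(|x−xᵢ|+|y−yᵢ|) = Σwᵢ|x−xᵢ| + Σwᵢ|y−yᵢ|, so x and y are optimised independently as 1-D weighted medians.
Total weight W = 628; half = 314.
x-coordinate, sorted with cumulative weight:
  x=1 (Zone III, w=80) cum 80
  x=2 (Zone VIII, w=35) cum 115
  x=3 (Zone V, w=35) cum 150
  x=7 (Zone IV, w=100) cum 250
  x=7 (Zone VII, w=150) cum 400  ← median
  x=10 (Zone II, w=75) cum 475
  x=12 (Zone VI, w=150) cum 625
  x=13 (Zone I, w=3) cum 628
⇒ x* = 7
y-coordinate, sorted with cumulative weight:
  y=2 (Zone VI, w=150) cum 150
  y=4 (Zone V, w=35) cum 185
  y=5 (Zone III, w=80) cum 265
  y=6 (Zone IV, w=100) cum 365  ← median
  y=11 (Zone VII, w=150) cum 515
  y=13 (Zone II, w=75) cum 590
  y=14 (Zone I, w=3) cum 593
  y=15 (Zone VIII, w=35) cum 628
⇒ y* = 6

(7, 6)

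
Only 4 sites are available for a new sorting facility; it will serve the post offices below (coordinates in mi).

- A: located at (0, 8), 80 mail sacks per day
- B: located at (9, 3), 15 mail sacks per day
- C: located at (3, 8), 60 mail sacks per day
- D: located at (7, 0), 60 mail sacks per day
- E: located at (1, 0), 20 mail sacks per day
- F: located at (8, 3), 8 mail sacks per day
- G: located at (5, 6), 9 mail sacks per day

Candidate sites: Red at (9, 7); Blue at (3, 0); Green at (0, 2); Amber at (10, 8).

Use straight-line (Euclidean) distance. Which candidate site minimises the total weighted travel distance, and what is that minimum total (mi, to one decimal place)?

Green, total 1622.0 mi

Total weighted distance at each candidate:
  Red (9, 7): total = 1868.9
  Blue (3, 0): total = 1647.7
  Green (0, 2): total = 1622.0
  Amber (10, 8): total = 2141.5
Minimum is at Green with total 1622.0 mi.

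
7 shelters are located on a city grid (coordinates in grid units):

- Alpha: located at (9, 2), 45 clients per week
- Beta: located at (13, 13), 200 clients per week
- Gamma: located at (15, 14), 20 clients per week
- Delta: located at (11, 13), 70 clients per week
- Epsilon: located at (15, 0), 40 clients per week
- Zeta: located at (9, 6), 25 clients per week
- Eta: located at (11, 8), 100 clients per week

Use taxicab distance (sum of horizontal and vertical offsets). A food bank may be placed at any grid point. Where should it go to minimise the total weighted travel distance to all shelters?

Manhattan distance separates: Σwᵢ(|x−xᵢ|+|y−yᵢ|) = Σwᵢ|x−xᵢ| + Σwᵢ|y−yᵢ|, so x and y are optimised independently as 1-D weighted medians.
Total weight W = 500; half = 250.
x-coordinate, sorted with cumulative weight:
  x=9 (Alpha, w=45) cum 45
  x=9 (Zeta, w=25) cum 70
  x=11 (Delta, w=70) cum 140
  x=11 (Eta, w=100) cum 240
  x=13 (Beta, w=200) cum 440  ← median
  x=15 (Gamma, w=20) cum 460
  x=15 (Epsilon, w=40) cum 500
⇒ x* = 13
y-coordinate, sorted with cumulative weight:
  y=0 (Epsilon, w=40) cum 40
  y=2 (Alpha, w=45) cum 85
  y=6 (Zeta, w=25) cum 110
  y=8 (Eta, w=100) cum 210
  y=13 (Beta, w=200) cum 410  ← median
  y=13 (Delta, w=70) cum 480
  y=14 (Gamma, w=20) cum 500
⇒ y* = 13

(13, 13)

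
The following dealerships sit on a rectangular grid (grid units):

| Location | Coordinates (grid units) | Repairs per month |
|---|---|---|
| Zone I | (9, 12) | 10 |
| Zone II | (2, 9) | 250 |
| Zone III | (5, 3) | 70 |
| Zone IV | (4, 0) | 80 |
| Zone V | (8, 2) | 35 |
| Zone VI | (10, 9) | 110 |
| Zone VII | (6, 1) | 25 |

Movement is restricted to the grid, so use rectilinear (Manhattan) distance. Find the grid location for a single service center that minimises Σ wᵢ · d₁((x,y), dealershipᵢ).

(4, 9)

Manhattan distance separates: Σwᵢ(|x−xᵢ|+|y−yᵢ|) = Σwᵢ|x−xᵢ| + Σwᵢ|y−yᵢ|, so x and y are optimised independently as 1-D weighted medians.
Total weight W = 580; half = 290.
x-coordinate, sorted with cumulative weight:
  x=2 (Zone II, w=250) cum 250
  x=4 (Zone IV, w=80) cum 330  ← median
  x=5 (Zone III, w=70) cum 400
  x=6 (Zone VII, w=25) cum 425
  x=8 (Zone V, w=35) cum 460
  x=9 (Zone I, w=10) cum 470
  x=10 (Zone VI, w=110) cum 580
⇒ x* = 4
y-coordinate, sorted with cumulative weight:
  y=0 (Zone IV, w=80) cum 80
  y=1 (Zone VII, w=25) cum 105
  y=2 (Zone V, w=35) cum 140
  y=3 (Zone III, w=70) cum 210
  y=9 (Zone II, w=250) cum 460  ← median
  y=9 (Zone VI, w=110) cum 570
  y=12 (Zone I, w=10) cum 580
⇒ y* = 9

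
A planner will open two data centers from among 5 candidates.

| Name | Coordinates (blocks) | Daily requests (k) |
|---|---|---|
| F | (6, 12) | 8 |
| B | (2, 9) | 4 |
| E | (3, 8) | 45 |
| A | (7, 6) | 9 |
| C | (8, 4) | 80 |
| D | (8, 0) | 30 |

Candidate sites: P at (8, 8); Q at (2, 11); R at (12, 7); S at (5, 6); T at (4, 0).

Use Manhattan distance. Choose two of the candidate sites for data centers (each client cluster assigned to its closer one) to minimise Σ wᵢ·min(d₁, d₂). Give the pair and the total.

{P, T}, total 768

Evaluate every pair (each demand assigned to the nearer of the two):
  {P, T}: total = 768
  {S, T}: total = 798
  {P, Q}: total = 815
  {P, S}: total = 830
  {P, R}: total = 888
  {Q, S}: total = 916
  {R, S}: total = 948
  {Q, T}: total = 1069
  {Q, R}: total = 1172
  {R, T}: total = 1271
Best pair: {P, T} with total 768.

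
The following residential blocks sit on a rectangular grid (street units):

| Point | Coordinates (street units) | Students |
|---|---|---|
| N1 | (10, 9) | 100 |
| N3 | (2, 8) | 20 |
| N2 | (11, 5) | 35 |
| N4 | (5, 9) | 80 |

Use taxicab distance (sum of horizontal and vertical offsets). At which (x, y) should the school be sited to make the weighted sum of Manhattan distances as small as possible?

(10, 9)

Manhattan distance separates: Σwᵢ(|x−xᵢ|+|y−yᵢ|) = Σwᵢ|x−xᵢ| + Σwᵢ|y−yᵢ|, so x and y are optimised independently as 1-D weighted medians.
Total weight W = 235; half = 117.5.
x-coordinate, sorted with cumulative weight:
  x=2 (N3, w=20) cum 20
  x=5 (N4, w=80) cum 100
  x=10 (N1, w=100) cum 200  ← median
  x=11 (N2, w=35) cum 235
⇒ x* = 10
y-coordinate, sorted with cumulative weight:
  y=5 (N2, w=35) cum 35
  y=8 (N3, w=20) cum 55
  y=9 (N1, w=100) cum 155  ← median
  y=9 (N4, w=80) cum 235
⇒ y* = 9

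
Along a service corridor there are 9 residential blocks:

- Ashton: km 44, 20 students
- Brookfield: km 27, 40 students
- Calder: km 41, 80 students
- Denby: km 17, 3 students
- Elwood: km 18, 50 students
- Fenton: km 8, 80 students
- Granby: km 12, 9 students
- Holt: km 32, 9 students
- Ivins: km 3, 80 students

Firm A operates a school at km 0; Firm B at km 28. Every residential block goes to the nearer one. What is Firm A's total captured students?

The indifferent point is the midpoint (0+28)/2 = 14; residential blocks left of it (closer to Firm A at 0) go to Firm A, those right go to Firm B.
  Ivins at 3 (w=80) → Firm A
  Fenton at 8 (w=80) → Firm A
  Granby at 12 (w=9) → Firm A
  Denby at 17 (w=3) → Firm B
  Elwood at 18 (w=50) → Firm B
  Brookfield at 27 (w=40) → Firm B
  Holt at 32 (w=9) → Firm B
  Calder at 41 (w=80) → Firm B
  Ashton at 44 (w=20) → Firm B
Firm A captures 169; Firm B captures 202.

169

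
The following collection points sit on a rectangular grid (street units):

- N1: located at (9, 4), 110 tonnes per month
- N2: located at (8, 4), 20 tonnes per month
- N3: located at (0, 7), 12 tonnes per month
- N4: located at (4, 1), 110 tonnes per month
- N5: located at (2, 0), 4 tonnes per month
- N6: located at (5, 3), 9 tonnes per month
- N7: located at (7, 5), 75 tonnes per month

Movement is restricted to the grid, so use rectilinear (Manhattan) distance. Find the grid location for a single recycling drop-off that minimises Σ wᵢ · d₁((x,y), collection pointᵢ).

(7, 4)

Manhattan distance separates: Σwᵢ(|x−xᵢ|+|y−yᵢ|) = Σwᵢ|x−xᵢ| + Σwᵢ|y−yᵢ|, so x and y are optimised independently as 1-D weighted medians.
Total weight W = 340; half = 170.
x-coordinate, sorted with cumulative weight:
  x=0 (N3, w=12) cum 12
  x=2 (N5, w=4) cum 16
  x=4 (N4, w=110) cum 126
  x=5 (N6, w=9) cum 135
  x=7 (N7, w=75) cum 210  ← median
  x=8 (N2, w=20) cum 230
  x=9 (N1, w=110) cum 340
⇒ x* = 7
y-coordinate, sorted with cumulative weight:
  y=0 (N5, w=4) cum 4
  y=1 (N4, w=110) cum 114
  y=3 (N6, w=9) cum 123
  y=4 (N1, w=110) cum 233  ← median
  y=4 (N2, w=20) cum 253
  y=5 (N7, w=75) cum 328
  y=7 (N3, w=12) cum 340
⇒ y* = 4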